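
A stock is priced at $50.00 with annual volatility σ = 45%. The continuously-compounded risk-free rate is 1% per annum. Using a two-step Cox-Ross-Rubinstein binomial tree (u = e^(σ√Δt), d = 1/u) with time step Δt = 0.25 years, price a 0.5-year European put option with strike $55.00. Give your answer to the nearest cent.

CRR parameters: u = e^(σ√Δt) = e^(0.45·√0.25) = 1.2523, d = 1/u = 0.7985
Per-period rate: rΔt = 0.01·0.25 = 0.0025, so R = e^0.0025 = 1.0025
Risk-neutral probability p = (e^0.0025 − 0.7985)/(1.2523 − 0.7985) = 0.2040/0.4538 = 0.4495
Terminal stock prices: S_uu = 78.42, S_ud = 50, S_dd = 31.88
Terminal payoffs (K − S): max(-23.42, 0) = 0, max(5, 0) = 5, max(23.12, 0) = 23.12
Node u (S = 62.62): V_u = e^(−0.0025)·[0.4495·0.0000 + 0.5505·5.0000] = 2.7456
Node d (S = 39.93): V_d = e^(−0.0025)·[0.4495·5.0000 + 0.5505·23.1186] = 14.9369
Node 0 (S = 50): V_0 = e^(−0.0025)·[0.4495·2.7456 + 0.5505·14.9369] = 9.4333

$9.43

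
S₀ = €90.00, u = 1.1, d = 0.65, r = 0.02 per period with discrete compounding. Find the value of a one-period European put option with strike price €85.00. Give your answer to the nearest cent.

€4.62

Risk-neutral probability p = (1 + 0.02 − 0.65)/(1.1 − 0.65) = 0.3700/0.4500 = 0.8222
Terminal stock prices: S_u = 99, S_d = 58.5
Terminal payoffs (K − S): max(-14, 0) = 0, max(26.5, 0) = 26.5
Node 0 (S = 90): V_0 = 1/1.02·[0.8222·0.0000 + 0.1778·26.5000] = 4.6187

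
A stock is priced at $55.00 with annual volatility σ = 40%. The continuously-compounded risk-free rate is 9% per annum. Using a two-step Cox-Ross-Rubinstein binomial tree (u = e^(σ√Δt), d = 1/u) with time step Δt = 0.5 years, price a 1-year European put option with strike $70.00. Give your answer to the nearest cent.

CRR parameters: u = e^(σ√Δt) = e^(0.4·√0.5) = 1.3269, d = 1/u = 0.7536
Per-period rate: rΔt = 0.09·0.5 = 0.045, so R = e^0.045 = 1.0460
Risk-neutral probability p = (e^0.045 − 0.7536)/(1.3269 − 0.7536) = 0.2924/0.5733 = 0.5100
Terminal stock prices: S_uu = 96.84, S_ud = 55, S_dd = 31.24
Terminal payoffs (K − S): max(-26.84, 0) = 0, max(15, 0) = 15, max(38.76, 0) = 38.76
Node u (S = 72.98): V_u = e^(−0.045)·[0.5100·0.0000 + 0.4900·15.0000] = 7.0259
Node d (S = 41.45): V_d = e^(−0.045)·[0.5100·15.0000 + 0.4900·38.7616] = 25.4697
Node 0 (S = 55): V_0 = e^(−0.045)·[0.5100·7.0259 + 0.4900·25.4697] = 15.3557

$15.36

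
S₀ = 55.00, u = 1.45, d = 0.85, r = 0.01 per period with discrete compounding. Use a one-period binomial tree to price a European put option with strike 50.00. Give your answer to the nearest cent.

Risk-neutral probability p = (1 + 0.01 − 0.85)/(1.45 − 0.85) = 0.1600/0.6000 = 0.2667
Terminal stock prices: S_u = 79.75, S_d = 46.75
Terminal payoffs (K − S): max(-29.75, 0) = 0, max(3.25, 0) = 3.25
Node 0 (S = 55): V_0 = 1/1.01·[0.2667·0.0000 + 0.7333·3.2500] = 2.3597

2.36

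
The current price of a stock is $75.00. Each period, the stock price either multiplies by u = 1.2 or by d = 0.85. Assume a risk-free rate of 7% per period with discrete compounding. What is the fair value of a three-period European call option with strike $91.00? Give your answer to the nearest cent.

$8.11

Risk-neutral probability p = (1 + 0.07 − 0.85)/(1.2 − 0.85) = 0.2200/0.3500 = 0.6286
Terminal stock prices: S_uuu = 129.6, S_uud = 91.8, S_udd = 65.02, S_ddd = 46.06
Terminal payoffs (S − K): max(38.6, 0) = 38.6, max(0.8, 0) = 0.8, max(-25.98, 0) = 0, max(-44.94, 0) = 0
Node uu (S = 108): V_uu = 1/1.07·[0.6286·38.6000 + 0.3714·0.8000] = 22.9533
Node ud (S = 76.5): V_ud = 1/1.07·[0.6286·0.8000 + 0.3714·0.0000] = 0.4700
Node dd (S = 54.19): V_dd = 1/1.07·[0.6286·0.0000 + 0.3714·0.0000] = 0.0000
Node u (S = 90): V_u = 1/1.07·[0.6286·22.9533 + 0.3714·0.4700] = 13.6470
Node d (S = 63.75): V_d = 1/1.07·[0.6286·0.4700 + 0.3714·0.0000] = 0.2761
Node 0 (S = 75): V_0 = 1/1.07·[0.6286·13.6470 + 0.3714·0.2761] = 8.1128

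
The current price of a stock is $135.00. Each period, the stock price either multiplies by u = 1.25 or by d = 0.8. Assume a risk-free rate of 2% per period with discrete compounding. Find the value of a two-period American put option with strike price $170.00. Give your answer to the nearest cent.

Risk-neutral probability p = (1 + 0.02 − 0.8)/(1.25 − 0.8) = 0.2200/0.4500 = 0.4889
Terminal stock prices: S_uu = 210.9, S_ud = 135, S_dd = 86.4
Terminal payoffs (K − S): max(-40.94, 0) = 0, max(35, 0) = 35, max(83.6, 0) = 83.6
Node u (S = 168.8): continuation = 1/1.02·[0.4889·0.0000 + 0.5111·35.0000] = 17.5381; exercise value = 1.2500 ≤ continuation, so V_u = 17.5381
Node d (S = 108): continuation = 1/1.02·[0.4889·35.0000 + 0.5111·83.6000] = 58.6667; exercise value = 62.0000 > continuation, so V_d = 62.0000 (exercise)
Node 0 (S = 135): continuation = 1/1.02·[0.4889·17.5381 + 0.5111·62.0000] = 39.4736; exercise value = 35.0000 ≤ continuation, so V_0 = 39.4736

$39.47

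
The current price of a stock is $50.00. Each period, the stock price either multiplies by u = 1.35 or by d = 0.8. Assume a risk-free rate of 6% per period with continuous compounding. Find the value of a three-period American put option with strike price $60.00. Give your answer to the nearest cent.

$11.70

Risk-neutral probability p = (e^0.06 − 0.8)/(1.35 − 0.8) = 0.2618/0.5500 = 0.4761
Terminal stock prices: S_uuu = 123, S_uud = 72.9, S_udd = 43.2, S_ddd = 25.6
Terminal payoffs (K − S): max(-63.02, 0) = 0, max(-12.9, 0) = 0, max(16.8, 0) = 16.8, max(34.4, 0) = 34.4
Node uu (S = 91.13): continuation = e^(−0.06)·[0.4761·0.0000 + 0.5239·0.0000] = 0.0000; exercise value = 0.0000 ≤ continuation, so V_uu = 0.0000
Node ud (S = 54): continuation = e^(−0.06)·[0.4761·0.0000 + 0.5239·16.8000] = 8.2895; exercise value = 6.0000 ≤ continuation, so V_ud = 8.2895
Node dd (S = 32): continuation = e^(−0.06)·[0.4761·16.8000 + 0.5239·34.4000] = 24.5059; exercise value = 28.0000 > continuation, so V_dd = 28.0000 (exercise)
Node u (S = 67.5): continuation = e^(−0.06)·[0.4761·0.0000 + 0.5239·8.2895] = 4.0902; exercise value = 0.0000 ≤ continuation, so V_u = 4.0902
Node d (S = 40): continuation = e^(−0.06)·[0.4761·8.2895 + 0.5239·28.0000] = 17.5323; exercise value = 20.0000 > continuation, so V_d = 20.0000 (exercise)
Node 0 (S = 50): continuation = e^(−0.06)·[0.4761·4.0902 + 0.5239·20.0000] = 11.7023; exercise value = 10.0000 ≤ continuation, so V_0 = 11.7023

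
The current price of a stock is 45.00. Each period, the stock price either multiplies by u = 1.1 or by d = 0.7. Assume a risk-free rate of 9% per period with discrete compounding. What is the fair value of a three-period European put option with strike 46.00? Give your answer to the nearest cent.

Risk-neutral probability p = (1 + 0.09 − 0.7)/(1.1 − 0.7) = 0.3900/0.4000 = 0.9750
Terminal stock prices: S_uuu = 59.9, S_uud = 38.12, S_udd = 24.25, S_ddd = 15.43
Terminal payoffs (K − S): max(-13.9, 0) = 0, max(7.885, 0) = 7.885, max(21.75, 0) = 21.75, max(30.57, 0) = 30.57
Node uu (S = 54.45): V_uu = 1/1.09·[0.9750·0.0000 + 0.0250·7.8850] = 0.1808
Node ud (S = 34.65): V_ud = 1/1.09·[0.9750·7.8850 + 0.0250·21.7450] = 7.5518
Node dd (S = 22.05): V_dd = 1/1.09·[0.9750·21.7450 + 0.0250·30.5650] = 20.1518
Node u (S = 49.5): V_u = 1/1.09·[0.9750·0.1808 + 0.0250·7.5518] = 0.3350
Node d (S = 31.5): V_d = 1/1.09·[0.9750·7.5518 + 0.0250·20.1518] = 7.2173
Node 0 (S = 45): V_0 = 1/1.09·[0.9750·0.3350 + 0.0250·7.2173] = 0.4652

0.47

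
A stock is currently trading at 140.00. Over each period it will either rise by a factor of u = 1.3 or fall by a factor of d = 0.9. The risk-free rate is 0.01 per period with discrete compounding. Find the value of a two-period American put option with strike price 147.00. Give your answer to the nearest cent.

Risk-neutral probability p = (1 + 0.01 − 0.9)/(1.3 − 0.9) = 0.1100/0.4000 = 0.2750
Terminal stock prices: S_uu = 236.6, S_ud = 163.8, S_dd = 113.4
Terminal payoffs (K − S): max(-89.6, 0) = 0, max(-16.8, 0) = 0, max(33.6, 0) = 33.6
Node u (S = 182): continuation = 1/1.01·[0.2750·0.0000 + 0.7250·0.0000] = 0.0000; exercise value = 0.0000 ≤ continuation, so V_u = 0.0000
Node d (S = 126): continuation = 1/1.01·[0.2750·0.0000 + 0.7250·33.6000] = 24.1188; exercise value = 21.0000 ≤ continuation, so V_d = 24.1188
Node 0 (S = 140): continuation = 1/1.01·[0.2750·0.0000 + 0.7250·24.1188] = 17.3130; exercise value = 7.0000 ≤ continuation, so V_0 = 17.3130

17.31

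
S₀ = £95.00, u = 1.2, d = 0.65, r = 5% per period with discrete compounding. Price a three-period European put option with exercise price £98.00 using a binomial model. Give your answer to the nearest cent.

£11.64

Risk-neutral probability p = (1 + 0.05 − 0.65)/(1.2 − 0.65) = 0.4000/0.5500 = 0.7273
Terminal stock prices: S_uuu = 164.2, S_uud = 88.92, S_udd = 48.17, S_ddd = 26.09
Terminal payoffs (K − S): max(-66.16, 0) = 0, max(9.08, 0) = 9.08, max(49.83, 0) = 49.83, max(71.91, 0) = 71.91
Node uu (S = 136.8): V_uu = 1/1.05·[0.7273·0.0000 + 0.2727·9.0800] = 2.3584
Node ud (S = 74.1): V_ud = 1/1.05·[0.7273·9.0800 + 0.2727·49.8350] = 19.2333
Node dd (S = 40.14): V_dd = 1/1.05·[0.7273·49.8350 + 0.2727·71.9106] = 53.1958
Node u (S = 114): V_u = 1/1.05·[0.7273·2.3584 + 0.2727·19.2333] = 6.6292
Node d (S = 61.75): V_d = 1/1.05·[0.7273·19.2333 + 0.2727·53.1958] = 27.1389
Node 0 (S = 95): V_0 = 1/1.05·[0.7273·6.6292 + 0.2727·27.1389] = 11.6407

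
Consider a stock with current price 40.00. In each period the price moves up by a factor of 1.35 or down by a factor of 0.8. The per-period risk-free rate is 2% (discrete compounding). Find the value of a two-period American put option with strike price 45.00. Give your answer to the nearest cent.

8.06

Risk-neutral probability p = (1 + 0.02 − 0.8)/(1.35 − 0.8) = 0.2200/0.5500 = 0.4000
Terminal stock prices: S_uu = 72.9, S_ud = 43.2, S_dd = 25.6
Terminal payoffs (K − S): max(-27.9, 0) = 0, max(1.8, 0) = 1.8, max(19.4, 0) = 19.4
Node u (S = 54): continuation = 1/1.02·[0.4000·0.0000 + 0.6000·1.8000] = 1.0588; exercise value = 0.0000 ≤ continuation, so V_u = 1.0588
Node d (S = 32): continuation = 1/1.02·[0.4000·1.8000 + 0.6000·19.4000] = 12.1176; exercise value = 13.0000 > continuation, so V_d = 13.0000 (exercise)
Node 0 (S = 40): continuation = 1/1.02·[0.4000·1.0588 + 0.6000·13.0000] = 8.0623; exercise value = 5.0000 ≤ continuation, so V_0 = 8.0623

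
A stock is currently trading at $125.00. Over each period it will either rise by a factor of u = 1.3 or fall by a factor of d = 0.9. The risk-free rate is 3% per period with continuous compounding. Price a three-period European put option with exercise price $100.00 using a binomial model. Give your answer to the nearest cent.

Risk-neutral probability p = (e^0.03 − 0.9)/(1.3 − 0.9) = 0.1305/0.4000 = 0.3261
Terminal stock prices: S_uuu = 274.6, S_uud = 190.1, S_udd = 131.6, S_ddd = 91.13
Terminal payoffs (K − S): max(-174.6, 0) = 0, max(-90.13, 0) = 0, max(-31.62, 0) = 0, max(8.875, 0) = 8.875
Node uu (S = 211.3): V_uu = e^(−0.03)·[0.3261·0.0000 + 0.6739·0.0000] = 0.0000
Node ud (S = 146.2): V_ud = e^(−0.03)·[0.3261·0.0000 + 0.6739·0.0000] = 0.0000
Node dd (S = 101.2): V_dd = e^(−0.03)·[0.3261·0.0000 + 0.6739·8.8750] = 5.8038
Node u (S = 162.5): V_u = e^(−0.03)·[0.3261·0.0000 + 0.6739·0.0000] = 0.0000
Node d (S = 112.5): V_d = e^(−0.03)·[0.3261·0.0000 + 0.6739·5.8038] = 3.7954
Node 0 (S = 125): V_0 = e^(−0.03)·[0.3261·0.0000 + 0.6739·3.7954] = 2.4820

$2.48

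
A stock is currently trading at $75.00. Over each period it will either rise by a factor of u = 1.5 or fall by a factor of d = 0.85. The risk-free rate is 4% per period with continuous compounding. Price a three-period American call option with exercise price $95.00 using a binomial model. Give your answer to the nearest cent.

Risk-neutral probability p = (e^0.04 − 0.85)/(1.5 − 0.85) = 0.1908/0.6500 = 0.2936
Terminal stock prices: S_uuu = 253.1, S_uud = 143.4, S_udd = 81.28, S_ddd = 46.06
Terminal payoffs (S − K): max(158.1, 0) = 158.1, max(48.44, 0) = 48.44, max(-13.72, 0) = 0, max(-48.94, 0) = 0
Node uu (S = 168.8): continuation = e^(−0.04)·[0.2936·158.1250 + 0.7064·48.4375] = 77.4750; exercise value = 73.7500 ≤ continuation, so V_uu = 77.4750
Node ud (S = 95.62): continuation = e^(−0.04)·[0.2936·48.4375 + 0.7064·0.0000] = 13.6615; exercise value = 0.6250 ≤ continuation, so V_ud = 13.6615
Node dd (S = 54.19): continuation = e^(−0.04)·[0.2936·0.0000 + 0.7064·0.0000] = 0.0000; exercise value = 0.0000 ≤ continuation, so V_dd = 0.0000
Node u (S = 112.5): continuation = e^(−0.04)·[0.2936·77.4750 + 0.7064·13.6615] = 31.1241; exercise value = 17.5000 ≤ continuation, so V_u = 31.1241
Node d (S = 63.75): continuation = e^(−0.04)·[0.2936·13.6615 + 0.7064·0.0000] = 3.8532; exercise value = 0.0000 ≤ continuation, so V_d = 3.8532
Node 0 (S = 75): continuation = e^(−0.04)·[0.2936·31.1241 + 0.7064·3.8532] = 11.3937; exercise value = 0.0000 ≤ continuation, so V_0 = 11.3937

$11.39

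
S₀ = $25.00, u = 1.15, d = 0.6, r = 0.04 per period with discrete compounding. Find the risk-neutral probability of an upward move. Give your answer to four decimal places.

Risk-neutral probability p = (1 + 0.04 − 0.6)/(1.15 − 0.6) = 0.4400/0.5500 = 0.8000

p = 0.8000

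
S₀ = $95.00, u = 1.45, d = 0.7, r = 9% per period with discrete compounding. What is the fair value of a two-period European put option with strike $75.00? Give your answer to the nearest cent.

$5.52

Risk-neutral probability p = (1 + 0.09 − 0.7)/(1.45 − 0.7) = 0.3900/0.7500 = 0.5200
Terminal stock prices: S_uu = 199.7, S_ud = 96.42, S_dd = 46.55
Terminal payoffs (K − S): max(-124.7, 0) = 0, max(-21.42, 0) = 0, max(28.45, 0) = 28.45
Node u (S = 137.8): V_u = 1/1.09·[0.5200·0.0000 + 0.4800·0.0000] = 0.0000
Node d (S = 66.5): V_d = 1/1.09·[0.5200·0.0000 + 0.4800·28.4500] = 12.5284
Node 0 (S = 95): V_0 = 1/1.09·[0.5200·0.0000 + 0.4800·12.5284] = 5.5171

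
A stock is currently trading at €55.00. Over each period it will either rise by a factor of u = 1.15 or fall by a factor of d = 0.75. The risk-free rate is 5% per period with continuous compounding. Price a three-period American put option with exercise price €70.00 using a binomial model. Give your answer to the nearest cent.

Risk-neutral probability p = (e^0.05 − 0.75)/(1.15 − 0.75) = 0.3013/0.4000 = 0.7532
Terminal stock prices: S_uuu = 83.65, S_uud = 54.55, S_udd = 35.58, S_ddd = 23.2
Terminal payoffs (K − S): max(-13.65, 0) = 0, max(15.45, 0) = 15.45, max(34.42, 0) = 34.42, max(46.8, 0) = 46.8
Node uu (S = 72.74): continuation = e^(−0.05)·[0.7532·0.0000 + 0.2468·15.4469] = 3.6267; exercise value = 0.0000 ≤ continuation, so V_uu = 3.6267
Node ud (S = 47.44): continuation = e^(−0.05)·[0.7532·15.4469 + 0.2468·34.4219] = 19.1486; exercise value = 22.5625 > continuation, so V_ud = 22.5625 (exercise)
Node dd (S = 30.94): continuation = e^(−0.05)·[0.7532·34.4219 + 0.2468·46.7969] = 35.6486; exercise value = 39.0625 > continuation, so V_dd = 39.0625 (exercise)
Node u (S = 63.25): continuation = e^(−0.05)·[0.7532·3.6267 + 0.2468·22.5625] = 7.8956; exercise value = 6.7500 ≤ continuation, so V_u = 7.8956
Node d (S = 41.25): continuation = e^(−0.05)·[0.7532·22.5625 + 0.2468·39.0625] = 25.3361; exercise value = 28.7500 > continuation, so V_d = 28.7500 (exercise)
Node 0 (S = 55): continuation = e^(−0.05)·[0.7532·7.8956 + 0.2468·28.7500] = 12.4069; exercise value = 15.0000 > continuation, so V_0 = 15.0000 (exercise)

€15.00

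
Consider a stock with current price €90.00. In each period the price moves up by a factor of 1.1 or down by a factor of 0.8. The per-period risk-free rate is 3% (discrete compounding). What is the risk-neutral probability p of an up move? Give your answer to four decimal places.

p = 0.7667

Risk-neutral probability p = (1 + 0.03 − 0.8)/(1.1 − 0.8) = 0.2300/0.3000 = 0.7667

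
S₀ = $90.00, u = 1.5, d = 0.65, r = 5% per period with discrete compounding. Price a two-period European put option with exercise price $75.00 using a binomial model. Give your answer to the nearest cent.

Risk-neutral probability p = (1 + 0.05 − 0.65)/(1.5 − 0.65) = 0.4000/0.8500 = 0.4706
Terminal stock prices: S_uu = 202.5, S_ud = 87.75, S_dd = 38.03
Terminal payoffs (K − S): max(-127.5, 0) = 0, max(-12.75, 0) = 0, max(36.97, 0) = 36.97
Node u (S = 135): V_u = 1/1.05·[0.4706·0.0000 + 0.5294·0.0000] = 0.0000
Node d (S = 58.5): V_d = 1/1.05·[0.4706·0.0000 + 0.5294·36.9750] = 18.6429
Node 0 (S = 90): V_0 = 1/1.05·[0.4706·0.0000 + 0.5294·18.6429] = 9.3998

$9.40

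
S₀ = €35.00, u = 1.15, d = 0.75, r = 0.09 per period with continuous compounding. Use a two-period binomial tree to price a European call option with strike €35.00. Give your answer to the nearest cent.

Risk-neutral probability p = (e^0.09 − 0.75)/(1.15 − 0.75) = 0.3442/0.4000 = 0.8604
Terminal stock prices: S_uu = 46.29, S_ud = 30.19, S_dd = 19.69
Terminal payoffs (S − K): max(11.29, 0) = 11.29, max(-4.812, 0) = 0, max(-15.31, 0) = 0
Node u (S = 40.25): V_u = e^(−0.09)·[0.8604·11.2875 + 0.1396·0.0000] = 8.8763
Node d (S = 26.25): V_d = e^(−0.09)·[0.8604·0.0000 + 0.1396·0.0000] = 0.0000
Node 0 (S = 35): V_0 = e^(−0.09)·[0.8604·8.8763 + 0.1396·0.0000] = 6.9801

€6.98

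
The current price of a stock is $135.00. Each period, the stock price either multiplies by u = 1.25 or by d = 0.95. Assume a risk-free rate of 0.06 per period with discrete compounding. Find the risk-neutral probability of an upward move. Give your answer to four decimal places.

p = 0.3667

Risk-neutral probability p = (1 + 0.06 − 0.95)/(1.25 − 0.95) = 0.1100/0.3000 = 0.3667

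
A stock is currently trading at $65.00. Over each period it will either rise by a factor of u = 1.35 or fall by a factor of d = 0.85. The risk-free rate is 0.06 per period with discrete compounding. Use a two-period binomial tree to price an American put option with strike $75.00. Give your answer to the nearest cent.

Risk-neutral probability p = (1 + 0.06 − 0.85)/(1.35 − 0.85) = 0.2100/0.5000 = 0.4200
Terminal stock prices: S_uu = 118.5, S_ud = 74.59, S_dd = 46.96
Terminal payoffs (K − S): max(-43.46, 0) = 0, max(0.4125, 0) = 0.4125, max(28.04, 0) = 28.04
Node u (S = 87.75): continuation = 1/1.06·[0.4200·0.0000 + 0.5800·0.4125] = 0.2257; exercise value = 0.0000 ≤ continuation, so V_u = 0.2257
Node d (S = 55.25): continuation = 1/1.06·[0.4200·0.4125 + 0.5800·28.0375] = 15.5047; exercise value = 19.7500 > continuation, so V_d = 19.7500 (exercise)
Node 0 (S = 65): continuation = 1/1.06·[0.4200·0.2257 + 0.5800·19.7500] = 10.8960; exercise value = 10.0000 ≤ continuation, so V_0 = 10.8960

$10.90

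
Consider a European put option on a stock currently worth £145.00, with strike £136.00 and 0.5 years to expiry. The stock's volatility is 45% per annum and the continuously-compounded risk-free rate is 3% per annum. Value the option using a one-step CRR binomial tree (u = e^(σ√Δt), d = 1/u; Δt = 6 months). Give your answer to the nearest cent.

£16.70

CRR parameters: u = e^(σ√Δt) = e^(0.45·√0.5) = 1.3746, d = 1/u = 0.7275
Per-period rate: rΔt = 0.03·0.5 = 0.015, so R = e^0.015 = 1.0151
Risk-neutral probability p = (e^0.015 − 0.7275)/(1.3746 − 0.7275) = 0.2877/0.6472 = 0.4445
Terminal stock prices: S_u = 199.3, S_d = 105.5
Terminal payoffs (K − S): max(-63.32, 0) = 0, max(30.52, 0) = 30.52
Node 0 (S = 145): V_0 = e^(−0.015)·[0.4445·0.0000 + 0.5555·30.5185] = 16.7016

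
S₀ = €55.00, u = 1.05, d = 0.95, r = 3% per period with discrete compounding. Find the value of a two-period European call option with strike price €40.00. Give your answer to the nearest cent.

€17.30

Risk-neutral probability p = (1 + 0.03 − 0.95)/(1.05 − 0.95) = 0.0800/0.1000 = 0.8000
Terminal stock prices: S_uu = 60.64, S_ud = 54.86, S_dd = 49.64
Terminal payoffs (S − K): max(20.64, 0) = 20.64, max(14.86, 0) = 14.86, max(9.637, 0) = 9.637
Node u (S = 57.75): V_u = 1/1.03·[0.8000·20.6375 + 0.2000·14.8625] = 18.9150
Node d (S = 52.25): V_d = 1/1.03·[0.8000·14.8625 + 0.2000·9.6375] = 13.4150
Node 0 (S = 55): V_0 = 1/1.03·[0.8000·18.9150 + 0.2000·13.4150] = 17.2962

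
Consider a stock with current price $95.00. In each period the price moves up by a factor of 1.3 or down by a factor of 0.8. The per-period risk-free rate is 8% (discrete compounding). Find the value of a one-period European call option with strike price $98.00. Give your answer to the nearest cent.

Risk-neutral probability p = (1 + 0.08 − 0.8)/(1.3 − 0.8) = 0.2800/0.5000 = 0.5600
Terminal stock prices: S_u = 123.5, S_d = 76
Terminal payoffs (S − K): max(25.5, 0) = 25.5, max(-22, 0) = 0
Node 0 (S = 95): V_0 = 1/1.08·[0.5600·25.5000 + 0.4400·0.0000] = 13.2222

$13.22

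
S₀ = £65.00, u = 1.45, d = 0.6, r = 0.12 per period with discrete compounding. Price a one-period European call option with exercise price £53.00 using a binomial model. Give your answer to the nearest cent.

£22.53

Risk-neutral probability p = (1 + 0.12 − 0.6)/(1.45 − 0.6) = 0.5200/0.8500 = 0.6118
Terminal stock prices: S_u = 94.25, S_d = 39
Terminal payoffs (S − K): max(41.25, 0) = 41.25, max(-14, 0) = 0
Node 0 (S = 65): V_0 = 1/1.12·[0.6118·41.2500 + 0.3882·0.0000] = 22.5315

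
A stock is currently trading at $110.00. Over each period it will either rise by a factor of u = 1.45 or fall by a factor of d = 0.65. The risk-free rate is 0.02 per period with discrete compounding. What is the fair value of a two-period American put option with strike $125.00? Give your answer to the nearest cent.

$33.29

Risk-neutral probability p = (1 + 0.02 − 0.65)/(1.45 − 0.65) = 0.3700/0.8000 = 0.4625
Terminal stock prices: S_uu = 231.3, S_ud = 103.7, S_dd = 46.48
Terminal payoffs (K − S): max(-106.3, 0) = 0, max(21.33, 0) = 21.33, max(78.53, 0) = 78.53
Node u (S = 159.5): continuation = 1/1.02·[0.4625·0.0000 + 0.5375·21.3250] = 11.2374; exercise value = 0.0000 ≤ continuation, so V_u = 11.2374
Node d (S = 71.5): continuation = 1/1.02·[0.4625·21.3250 + 0.5375·78.5250] = 51.0490; exercise value = 53.5000 > continuation, so V_d = 53.5000 (exercise)
Node 0 (S = 110): continuation = 1/1.02·[0.4625·11.2374 + 0.5375·53.5000] = 33.2878; exercise value = 15.0000 ≤ continuation, so V_0 = 33.2878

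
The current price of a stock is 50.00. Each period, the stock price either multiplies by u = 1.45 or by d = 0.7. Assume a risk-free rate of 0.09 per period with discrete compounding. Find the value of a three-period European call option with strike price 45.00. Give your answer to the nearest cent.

20.26

Risk-neutral probability p = (1 + 0.09 − 0.7)/(1.45 − 0.7) = 0.3900/0.7500 = 0.5200
Terminal stock prices: S_uuu = 152.4, S_uud = 73.59, S_udd = 35.52, S_ddd = 17.15
Terminal payoffs (S − K): max(107.4, 0) = 107.4, max(28.59, 0) = 28.59, max(-9.475, 0) = 0, max(-27.85, 0) = 0
Node uu (S = 105.1): V_uu = 1/1.09·[0.5200·107.4313 + 0.4800·28.5875] = 63.8406
Node ud (S = 50.75): V_ud = 1/1.09·[0.5200·28.5875 + 0.4800·0.0000] = 13.6381
Node dd (S = 24.5): V_dd = 1/1.09·[0.5200·0.0000 + 0.4800·0.0000] = 0.0000
Node u (S = 72.5): V_u = 1/1.09·[0.5200·63.8406 + 0.4800·13.6381] = 36.4618
Node d (S = 35): V_d = 1/1.09·[0.5200·13.6381 + 0.4800·0.0000] = 6.5062
Node 0 (S = 50): V_0 = 1/1.09·[0.5200·36.4618 + 0.4800·6.5062] = 20.2598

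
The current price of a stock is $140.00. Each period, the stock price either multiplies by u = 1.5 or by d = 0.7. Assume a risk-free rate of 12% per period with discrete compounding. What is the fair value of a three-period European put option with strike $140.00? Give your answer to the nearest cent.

$16.40

Risk-neutral probability p = (1 + 0.12 − 0.7)/(1.5 − 0.7) = 0.4200/0.8000 = 0.5250
Terminal stock prices: S_uuu = 472.5, S_uud = 220.5, S_udd = 102.9, S_ddd = 48.02
Terminal payoffs (K − S): max(-332.5, 0) = 0, max(-80.5, 0) = 0, max(37.1, 0) = 37.1, max(91.98, 0) = 91.98
Node uu (S = 315): V_uu = 1/1.12·[0.5250·0.0000 + 0.4750·0.0000] = 0.0000
Node ud (S = 147): V_ud = 1/1.12·[0.5250·0.0000 + 0.4750·37.1000] = 15.7344
Node dd (S = 68.6): V_dd = 1/1.12·[0.5250·37.1000 + 0.4750·91.9800] = 56.4000
Node u (S = 210): V_u = 1/1.12·[0.5250·0.0000 + 0.4750·15.7344] = 6.6731
Node d (S = 98): V_d = 1/1.12·[0.5250·15.7344 + 0.4750·56.4000] = 31.2951
Node 0 (S = 140): V_0 = 1/1.12·[0.5250·6.6731 + 0.4750·31.2951] = 16.4005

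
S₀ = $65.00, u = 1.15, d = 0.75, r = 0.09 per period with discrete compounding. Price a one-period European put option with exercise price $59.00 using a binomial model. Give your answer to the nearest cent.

Risk-neutral probability p = (1 + 0.09 − 0.75)/(1.15 − 0.75) = 0.3400/0.4000 = 0.8500
Terminal stock prices: S_u = 74.75, S_d = 48.75
Terminal payoffs (K − S): max(-15.75, 0) = 0, max(10.25, 0) = 10.25
Node 0 (S = 65): V_0 = 1/1.09·[0.8500·0.0000 + 0.1500·10.2500] = 1.4106

$1.41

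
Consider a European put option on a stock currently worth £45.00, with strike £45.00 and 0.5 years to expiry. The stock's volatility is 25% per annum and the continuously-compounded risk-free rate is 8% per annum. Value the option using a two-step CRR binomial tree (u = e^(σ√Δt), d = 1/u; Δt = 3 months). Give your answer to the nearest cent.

CRR parameters: u = e^(σ√Δt) = e^(0.25·√0.25) = 1.1331, d = 1/u = 0.8825
Per-period rate: rΔt = 0.08·0.25 = 0.02, so R = e^0.02 = 1.0202
Risk-neutral probability p = (e^0.02 − 0.8825)/(1.1331 − 0.8825) = 0.1377/0.2507 = 0.5494
Terminal stock prices: S_uu = 57.78, S_ud = 45, S_dd = 35.05
Terminal payoffs (K − S): max(-12.78, 0) = 0, max(0, 0) = 0, max(9.954, 0) = 9.954
Node u (S = 50.99): V_u = e^(−0.02)·[0.5494·0.0000 + 0.4506·0.0000] = 0.0000
Node d (S = 39.71): V_d = e^(−0.02)·[0.5494·0.0000 + 0.4506·9.9540] = 4.3966
Node 0 (S = 45): V_0 = e^(−0.02)·[0.5494·0.0000 + 0.4506·4.3966] = 1.9419

£1.94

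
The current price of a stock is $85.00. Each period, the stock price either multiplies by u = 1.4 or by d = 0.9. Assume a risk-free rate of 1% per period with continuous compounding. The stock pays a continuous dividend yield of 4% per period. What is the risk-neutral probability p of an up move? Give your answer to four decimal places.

p = 0.1409

Per-period risk-free factor R = e^0.01 = 1.0101; dividend-adjusted growth = e^(0.01−0.04) = 0.9704.
Risk-neutral probability p = (0.9704 − 0.9)/(1.4 − 0.9) = 0.0704/0.5000 = 0.1409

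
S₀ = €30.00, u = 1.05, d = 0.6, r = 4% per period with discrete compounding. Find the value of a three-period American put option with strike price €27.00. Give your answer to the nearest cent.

Risk-neutral probability p = (1 + 0.04 − 0.6)/(1.05 − 0.6) = 0.4400/0.4500 = 0.9778
Terminal stock prices: S_uuu = 34.73, S_uud = 19.85, S_udd = 11.34, S_ddd = 6.48
Terminal payoffs (K − S): max(-7.729, 0) = 0, max(7.155, 0) = 7.155, max(15.66, 0) = 15.66, max(20.52, 0) = 20.52
Node uu (S = 33.08): continuation = 1/1.04·[0.9778·0.0000 + 0.0222·7.1550] = 0.1529; exercise value = 0.0000 ≤ continuation, so V_uu = 0.1529
Node ud (S = 18.9): continuation = 1/1.04·[0.9778·7.1550 + 0.0222·15.6600] = 7.0615; exercise value = 8.1000 > continuation, so V_ud = 8.1000 (exercise)
Node dd (S = 10.8): continuation = 1/1.04·[0.9778·15.6600 + 0.0222·20.5200] = 15.1615; exercise value = 16.2000 > continuation, so V_dd = 16.2000 (exercise)
Node u (S = 31.5): continuation = 1/1.04·[0.9778·0.1529 + 0.0222·8.1000] = 0.3168; exercise value = 0.0000 ≤ continuation, so V_u = 0.3168
Node d (S = 18): continuation = 1/1.04·[0.9778·8.1000 + 0.0222·16.2000] = 7.9615; exercise value = 9.0000 > continuation, so V_d = 9.0000 (exercise)
Node 0 (S = 30): continuation = 1/1.04·[0.9778·0.3168 + 0.0222·9.0000] = 0.4902; exercise value = 0.0000 ≤ continuation, so V_0 = 0.4902

€0.49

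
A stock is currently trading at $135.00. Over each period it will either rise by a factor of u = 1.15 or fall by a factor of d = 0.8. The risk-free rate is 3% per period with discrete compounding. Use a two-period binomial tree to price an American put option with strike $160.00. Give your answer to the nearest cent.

$25.00

Risk-neutral probability p = (1 + 0.03 − 0.8)/(1.15 − 0.8) = 0.2300/0.3500 = 0.6571
Terminal stock prices: S_uu = 178.5, S_ud = 124.2, S_dd = 86.4
Terminal payoffs (K − S): max(-18.54, 0) = 0, max(35.8, 0) = 35.8, max(73.6, 0) = 73.6
Node u (S = 155.2): continuation = 1/1.03·[0.6571·0.0000 + 0.3429·35.8000] = 11.9168; exercise value = 4.7500 ≤ continuation, so V_u = 11.9168
Node d (S = 108): continuation = 1/1.03·[0.6571·35.8000 + 0.3429·73.6000] = 47.3398; exercise value = 52.0000 > continuation, so V_d = 52.0000 (exercise)
Node 0 (S = 135): continuation = 1/1.03·[0.6571·11.9168 + 0.3429·52.0000] = 24.9122; exercise value = 25.0000 > continuation, so V_0 = 25.0000 (exercise)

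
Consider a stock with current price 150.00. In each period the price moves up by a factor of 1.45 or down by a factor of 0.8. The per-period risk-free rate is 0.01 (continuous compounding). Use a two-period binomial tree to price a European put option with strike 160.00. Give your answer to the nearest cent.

28.74

Risk-neutral probability p = (e^0.01 − 0.8)/(1.45 − 0.8) = 0.2101/0.6500 = 0.3232
Terminal stock prices: S_uu = 315.4, S_ud = 174, S_dd = 96
Terminal payoffs (K − S): max(-155.4, 0) = 0, max(-14, 0) = 0, max(64, 0) = 64
Node u (S = 217.5): V_u = e^(−0.01)·[0.3232·0.0000 + 0.6768·0.0000] = 0.0000
Node d (S = 120): V_d = e^(−0.01)·[0.3232·0.0000 + 0.6768·64.0000] = 42.8871
Node 0 (S = 150): V_0 = e^(−0.01)·[0.3232·0.0000 + 0.6768·42.8871] = 28.7391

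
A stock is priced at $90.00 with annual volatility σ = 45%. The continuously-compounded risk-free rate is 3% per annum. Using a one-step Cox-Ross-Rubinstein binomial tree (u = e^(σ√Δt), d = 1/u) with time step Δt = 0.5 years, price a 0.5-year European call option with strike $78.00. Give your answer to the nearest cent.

$20.02

CRR parameters: u = e^(σ√Δt) = e^(0.45·√0.5) = 1.3746, d = 1/u = 0.7275
Per-period rate: rΔt = 0.03·0.5 = 0.015, so R = e^0.015 = 1.0151
Risk-neutral probability p = (e^0.015 − 0.7275)/(1.3746 − 0.7275) = 0.2877/0.6472 = 0.4445
Terminal stock prices: S_u = 123.7, S_d = 65.47
Terminal payoffs (S − K): max(45.72, 0) = 45.72, max(-12.53, 0) = 0
Node 0 (S = 90): V_0 = e^(−0.015)·[0.4445·45.7184 + 0.5555·0.0000] = 20.0178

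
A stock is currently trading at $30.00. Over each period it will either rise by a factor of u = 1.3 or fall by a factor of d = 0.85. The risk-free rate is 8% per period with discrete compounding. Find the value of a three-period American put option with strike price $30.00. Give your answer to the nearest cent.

$2.21

Risk-neutral probability p = (1 + 0.08 − 0.85)/(1.3 − 0.85) = 0.2300/0.4500 = 0.5111
Terminal stock prices: S_uuu = 65.91, S_uud = 43.09, S_udd = 28.18, S_ddd = 18.42
Terminal payoffs (K − S): max(-35.91, 0) = 0, max(-13.09, 0) = 0, max(1.823, 0) = 1.823, max(11.58, 0) = 11.58
Node uu (S = 50.7): continuation = 1/1.08·[0.5111·0.0000 + 0.4889·0.0000] = 0.0000; exercise value = 0.0000 ≤ continuation, so V_uu = 0.0000
Node ud (S = 33.15): continuation = 1/1.08·[0.5111·0.0000 + 0.4889·1.8225] = 0.8250; exercise value = 0.0000 ≤ continuation, so V_ud = 0.8250
Node dd (S = 21.67): continuation = 1/1.08·[0.5111·1.8225 + 0.4889·11.5763] = 6.1028; exercise value = 8.3250 > continuation, so V_dd = 8.3250 (exercise)
Node u (S = 39): continuation = 1/1.08·[0.5111·0.0000 + 0.4889·0.8250] = 0.3735; exercise value = 0.0000 ≤ continuation, so V_u = 0.3735
Node d (S = 25.5): continuation = 1/1.08·[0.5111·0.8250 + 0.4889·8.3250] = 4.1590; exercise value = 4.5000 > continuation, so V_d = 4.5000 (exercise)
Node 0 (S = 30): continuation = 1/1.08·[0.5111·0.3735 + 0.4889·4.5000] = 2.2138; exercise value = 0.0000 ≤ continuation, so V_0 = 2.2138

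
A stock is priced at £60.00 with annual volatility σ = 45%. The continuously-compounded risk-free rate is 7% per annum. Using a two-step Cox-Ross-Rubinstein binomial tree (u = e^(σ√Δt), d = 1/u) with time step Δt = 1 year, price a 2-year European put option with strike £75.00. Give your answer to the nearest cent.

CRR parameters: u = e^(σ√Δt) = e^(0.45·√1) = 1.5683, d = 1/u = 0.6376
Per-period rate: rΔt = 0.07·1 = 0.07, so R = e^0.07 = 1.0725
Risk-neutral probability p = (e^0.07 − 0.6376)/(1.5683 − 0.6376) = 0.4349/0.9307 = 0.4673
Terminal stock prices: S_uu = 147.6, S_ud = 60, S_dd = 24.39
Terminal payoffs (K − S): max(-72.58, 0) = 0, max(15, 0) = 15, max(50.61, 0) = 50.61
Node u (S = 94.1): V_u = e^(−0.07)·[0.4673·0.0000 + 0.5327·15.0000] = 7.4507
Node d (S = 38.26): V_d = e^(−0.07)·[0.4673·15.0000 + 0.5327·50.6058] = 31.6718
Node 0 (S = 60): V_0 = e^(−0.07)·[0.4673·7.4507 + 0.5327·31.6718] = 18.9780

£18.98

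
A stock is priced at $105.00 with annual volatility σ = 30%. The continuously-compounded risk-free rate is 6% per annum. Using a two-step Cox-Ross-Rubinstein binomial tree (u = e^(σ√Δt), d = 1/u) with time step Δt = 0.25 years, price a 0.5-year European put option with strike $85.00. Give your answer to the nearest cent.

CRR parameters: u = e^(σ√Δt) = e^(0.3·√0.25) = 1.1618, d = 1/u = 0.8607
Per-period rate: rΔt = 0.06·0.25 = 0.015, so R = e^0.015 = 1.0151
Risk-neutral probability p = (e^0.015 − 0.8607)/(1.1618 − 0.8607) = 0.1544/0.3011 = 0.5128
Terminal stock prices: S_uu = 141.7, S_ud = 105, S_dd = 77.79
Terminal payoffs (K − S): max(-56.74, 0) = 0, max(-20, 0) = 0, max(7.214, 0) = 7.214
Node u (S = 122): V_u = e^(−0.015)·[0.5128·0.0000 + 0.4872·0.0000] = 0.0000
Node d (S = 90.37): V_d = e^(−0.015)·[0.5128·0.0000 + 0.4872·7.2141] = 3.4627
Node 0 (S = 105): V_0 = e^(−0.015)·[0.5128·0.0000 + 0.4872·3.4627] = 1.6620

$1.66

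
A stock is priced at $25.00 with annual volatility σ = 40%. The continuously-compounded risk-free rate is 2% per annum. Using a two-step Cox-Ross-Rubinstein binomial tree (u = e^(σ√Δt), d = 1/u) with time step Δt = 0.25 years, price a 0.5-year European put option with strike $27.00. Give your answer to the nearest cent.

$3.91

CRR parameters: u = e^(σ√Δt) = e^(0.4·√0.25) = 1.2214, d = 1/u = 0.8187
Per-period rate: rΔt = 0.02·0.25 = 0.005, so R = e^0.005 = 1.0050
Risk-neutral probability p = (e^0.005 − 0.8187)/(1.2214 − 0.8187) = 0.1863/0.4027 = 0.4626
Terminal stock prices: S_uu = 37.3, S_ud = 25, S_dd = 16.76
Terminal payoffs (K − S): max(-10.3, 0) = 0, max(2, 0) = 2, max(10.24, 0) = 10.24
Node u (S = 30.54): V_u = e^(−0.005)·[0.4626·0.0000 + 0.5374·2.0000] = 1.0694
Node d (S = 20.47): V_d = e^(−0.005)·[0.4626·2.0000 + 0.5374·10.2420] = 6.3971
Node 0 (S = 25): V_0 = e^(−0.005)·[0.4626·1.0694 + 0.5374·6.3971] = 3.9128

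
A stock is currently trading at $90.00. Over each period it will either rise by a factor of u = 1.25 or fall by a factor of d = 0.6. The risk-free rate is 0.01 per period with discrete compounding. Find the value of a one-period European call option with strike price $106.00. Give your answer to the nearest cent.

$4.06

Risk-neutral probability p = (1 + 0.01 − 0.6)/(1.25 − 0.6) = 0.4100/0.6500 = 0.6308
Terminal stock prices: S_u = 112.5, S_d = 54
Terminal payoffs (S − K): max(6.5, 0) = 6.5, max(-52, 0) = 0
Node 0 (S = 90): V_0 = 1/1.01·[0.6308·6.5000 + 0.3692·0.0000] = 4.0594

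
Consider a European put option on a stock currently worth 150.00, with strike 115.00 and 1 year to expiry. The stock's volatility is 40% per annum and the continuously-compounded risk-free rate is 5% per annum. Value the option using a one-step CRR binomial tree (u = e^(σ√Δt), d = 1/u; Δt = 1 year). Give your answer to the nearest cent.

7.37

CRR parameters: u = e^(σ√Δt) = e^(0.4·√1) = 1.4918, d = 1/u = 0.6703
Per-period rate: rΔt = 0.05·1 = 0.05, so R = e^0.05 = 1.0513
Risk-neutral probability p = (e^0.05 − 0.6703)/(1.4918 − 0.6703) = 0.3810/0.8215 = 0.4637
Terminal stock prices: S_u = 223.8, S_d = 100.5
Terminal payoffs (K − S): max(-108.8, 0) = 0, max(14.45, 0) = 14.45
Node 0 (S = 150): V_0 = e^(−0.05)·[0.4637·0.0000 + 0.5363·14.4520] = 7.3723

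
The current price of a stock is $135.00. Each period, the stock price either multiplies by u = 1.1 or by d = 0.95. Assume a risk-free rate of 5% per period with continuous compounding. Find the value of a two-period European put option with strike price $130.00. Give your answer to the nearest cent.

$0.78

Risk-neutral probability p = (e^0.05 − 0.95)/(1.1 − 0.95) = 0.1013/0.1500 = 0.6751
Terminal stock prices: S_uu = 163.4, S_ud = 141.1, S_dd = 121.8
Terminal payoffs (K − S): max(-33.35, 0) = 0, max(-11.07, 0) = 0, max(8.163, 0) = 8.163
Node u (S = 148.5): V_u = e^(−0.05)·[0.6751·0.0000 + 0.3249·0.0000] = 0.0000
Node d (S = 128.2): V_d = e^(−0.05)·[0.6751·0.0000 + 0.3249·8.1625] = 2.5223
Node 0 (S = 135): V_0 = e^(−0.05)·[0.6751·0.0000 + 0.3249·2.5223] = 0.7794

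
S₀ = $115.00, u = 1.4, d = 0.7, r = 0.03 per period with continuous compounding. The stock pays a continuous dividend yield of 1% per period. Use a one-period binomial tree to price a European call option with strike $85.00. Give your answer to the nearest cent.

$33.74

Per-period risk-free factor R = e^0.03 = 1.0305; dividend-adjusted growth = e^(0.03−0.01) = 1.0202.
Risk-neutral probability p = (1.0202 − 0.7)/(1.4 − 0.7) = 0.3202/0.7000 = 0.4574
Terminal stock prices: S_u = 161, S_d = 80.5
Terminal payoffs (S − K): max(76, 0) = 76, max(-4.5, 0) = 0
Node 0 (S = 115): V_0 = e^(−0.03)·[0.4574·76.0000 + 0.5426·0.0000] = 33.7373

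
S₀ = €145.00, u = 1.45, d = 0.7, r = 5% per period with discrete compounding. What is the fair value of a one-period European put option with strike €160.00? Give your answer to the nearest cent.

€29.71

Risk-neutral probability p = (1 + 0.05 − 0.7)/(1.45 − 0.7) = 0.3500/0.7500 = 0.4667
Terminal stock prices: S_u = 210.2, S_d = 101.5
Terminal payoffs (K − S): max(-50.25, 0) = 0, max(58.5, 0) = 58.5
Node 0 (S = 145): V_0 = 1/1.05·[0.4667·0.0000 + 0.5333·58.5000] = 29.7143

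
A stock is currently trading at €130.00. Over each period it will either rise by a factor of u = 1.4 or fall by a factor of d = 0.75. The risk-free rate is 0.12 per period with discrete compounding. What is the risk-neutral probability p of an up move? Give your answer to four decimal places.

p = 0.5692

Risk-neutral probability p = (1 + 0.12 − 0.75)/(1.4 − 0.75) = 0.3700/0.6500 = 0.5692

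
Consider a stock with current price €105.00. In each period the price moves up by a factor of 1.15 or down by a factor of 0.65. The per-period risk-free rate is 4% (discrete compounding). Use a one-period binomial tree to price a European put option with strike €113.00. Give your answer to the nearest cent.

€9.47

Risk-neutral probability p = (1 + 0.04 − 0.65)/(1.15 − 0.65) = 0.3900/0.5000 = 0.7800
Terminal stock prices: S_u = 120.7, S_d = 68.25
Terminal payoffs (K − S): max(-7.75, 0) = 0, max(44.75, 0) = 44.75
Node 0 (S = 105): V_0 = 1/1.04·[0.7800·0.0000 + 0.2200·44.7500] = 9.4663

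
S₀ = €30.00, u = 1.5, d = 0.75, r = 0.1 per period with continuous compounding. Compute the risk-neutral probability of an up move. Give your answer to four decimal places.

p = 0.4736

Risk-neutral probability p = (e^0.1 − 0.75)/(1.5 − 0.75) = 0.3552/0.7500 = 0.4736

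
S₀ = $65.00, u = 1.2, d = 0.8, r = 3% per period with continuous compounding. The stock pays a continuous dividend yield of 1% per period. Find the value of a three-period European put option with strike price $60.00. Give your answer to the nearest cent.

Per-period risk-free factor R = e^0.03 = 1.0305; dividend-adjusted growth = e^(0.03−0.01) = 1.0202.
Risk-neutral probability p = (1.0202 − 0.8)/(1.2 − 0.8) = 0.2202/0.4000 = 0.5505
Terminal stock prices: S_uuu = 112.3, S_uud = 74.88, S_udd = 49.92, S_ddd = 33.28
Terminal payoffs (K − S): max(-52.32, 0) = 0, max(-14.88, 0) = 0, max(10.08, 0) = 10.08, max(26.72, 0) = 26.72
Node uu (S = 93.6): V_uu = e^(−0.03)·[0.5505·0.0000 + 0.4495·0.0000] = 0.0000
Node ud (S = 62.4): V_ud = e^(−0.03)·[0.5505·0.0000 + 0.4495·10.0800] = 4.3970
Node dd (S = 41.6): V_dd = e^(−0.03)·[0.5505·10.0800 + 0.4495·26.7200] = 17.0407
Node u (S = 78): V_u = e^(−0.03)·[0.5505·0.0000 + 0.4495·4.3970] = 1.9180
Node d (S = 52): V_d = e^(−0.03)·[0.5505·4.3970 + 0.4495·17.0407] = 9.7824
Node 0 (S = 65): V_0 = e^(−0.03)·[0.5505·1.9180 + 0.4495·9.7824] = 5.2919

$5.29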